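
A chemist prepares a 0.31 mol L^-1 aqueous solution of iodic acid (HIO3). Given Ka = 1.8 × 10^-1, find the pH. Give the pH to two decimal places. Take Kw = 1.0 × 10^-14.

HIO3 ⇌ IO3- + H+
From the ICE table, Ka = x²/(0.31 − x) = 1.8 × 10^-1.
Here C₀/Ka ≈ 1.72, so the small-x approximation fails. Use the quadratic:
x = [−0.18 + √(0.18² + 0.223)]/2 = 1.63 × 10^-1 M
pH = −log(1.63 × 10^-1) = 0.79

pH = 0.79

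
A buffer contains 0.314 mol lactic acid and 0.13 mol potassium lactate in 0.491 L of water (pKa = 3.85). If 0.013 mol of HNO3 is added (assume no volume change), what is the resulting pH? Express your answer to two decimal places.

After neutralization: n(CH3CH(OH)COOH) = 0.327 mol, n(CH3CH(OH)COO-) = 0.117 mol.
pH = pKa + log(n_CH3CH(OH)COO-/n_CH3CH(OH)COOH) = 3.85 + log(0.117/0.327) = 3.85 + (-0.446)

pH = 3.40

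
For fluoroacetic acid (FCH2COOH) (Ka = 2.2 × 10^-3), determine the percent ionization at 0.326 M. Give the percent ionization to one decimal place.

FCH2COOH ⇌ FCH2COO- + H+; let x = [H+] at equilibrium.
Ka = x²/(C₀ − x); solving the quadratic gives x = 2.57 × 10^-2 M.
Fraction ionized = 2.57 × 10^-2 / 0.326 = 0.0788 → 7.9%

7.9%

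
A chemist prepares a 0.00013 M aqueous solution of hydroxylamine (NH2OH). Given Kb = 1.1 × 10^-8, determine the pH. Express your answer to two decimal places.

pH = 8.08

NH2OH + H2O ⇌ NH3OH+ + OH-
From the ICE table, Kb = x²/(0.00013 − x) = 1.1 × 10^-8.
Since Kb ≪ C₀, x ≈ √(Kb·C₀) = 1.20 × 10^-6 M.
(x/C₀ = 0.92% < 5%, so the approximation holds.)
pOH = 5.92, so pH = 14.00 − pOH = 8.08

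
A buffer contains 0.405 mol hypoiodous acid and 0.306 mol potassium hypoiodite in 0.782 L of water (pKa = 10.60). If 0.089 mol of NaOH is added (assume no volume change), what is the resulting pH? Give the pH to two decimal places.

OH- converts HOI to OI-: HOI → 0.316 mol, OI- → 0.395 mol.
pH = pKa + log([A⁻]/[HA]) = 10.60 + log(0.395/0.316) = 10.60 +0.097

pH = 10.70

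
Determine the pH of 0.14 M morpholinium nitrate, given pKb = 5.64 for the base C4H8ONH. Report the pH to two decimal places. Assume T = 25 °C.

pH = 4.61

C4H8ONH2+ is the conjugate acid of the weak base C4H8ONH.
Kb = 10^(−5.64) = 2.29 × 10^-6
Ka = Kw/Kb = 1.0×10^-14 / 2.29 × 10^-6 = 4.37 × 10^-9
Ka = [H+]²/(0.14 − [H+]) = 4.37 × 10^-9
Since Ka ≪ C₀, [H+] ≈ √(Ka·C₀) = 2.47 × 10^-5 M.
([H+]/C₀ = 0.018% < 5%, so the approximation holds.)
pH = −log(2.47 × 10^-5) = 4.61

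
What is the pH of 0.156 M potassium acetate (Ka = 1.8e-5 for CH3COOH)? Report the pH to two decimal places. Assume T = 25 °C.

pH = 8.97

CH3COO- is the conjugate base of the weak acid CH3COOH.
Kb = Kw/Ka = 1.0×10^-14 / 1.8 × 10^-5 = 5.56 × 10^-10
Kb = [OH-]²/(0.156 − [OH-]) = 5.56 × 10^-10
Neglecting [OH-] in the denominator: [OH-] = √(5.56 × 10^-10 × 0.156) = 9.31 × 10^-6 M
Check: 0.006% ionized — well under 5%, approximation valid.
pOH = −log(9.31 × 10^-6) = 5.03; pH = 14.00 − 5.03 = 8.97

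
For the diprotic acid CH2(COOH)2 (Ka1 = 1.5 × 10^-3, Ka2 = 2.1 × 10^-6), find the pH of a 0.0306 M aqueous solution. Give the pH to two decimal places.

Since Ka1 ≫ Ka2, the first ionization dominates [H+].
Ka1 = x²/(0.0306 − x) = 1.5 × 10^-3
Solving the quadratic: x = (−Ka1 + √(Ka1² + 4·Ka1·C₀))/2 = 6.07 × 10^-3 M
pH = −log(6.07 × 10^-3) = 2.22

pH = 2.22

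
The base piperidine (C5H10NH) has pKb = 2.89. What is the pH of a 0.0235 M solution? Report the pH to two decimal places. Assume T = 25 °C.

C5H10NH + H2O ⇌ C5H10NH2+ + OH-
Kb = 10^(−2.89) = 1.29 × 10^-3
Let x = [OH-] at equilibrium. Kb = x²/(0.0235 − x).
The 5% rule fails; solving x² + Kb·x − Kb·C₀ = 0 exactly:
x = (−Kb + √(Kb² + 4·Kb·C₀))/2 = 4.90 × 10^-3 M
pOH = 2.31, so pH = 14.00 − pOH = 11.69

pH = 11.69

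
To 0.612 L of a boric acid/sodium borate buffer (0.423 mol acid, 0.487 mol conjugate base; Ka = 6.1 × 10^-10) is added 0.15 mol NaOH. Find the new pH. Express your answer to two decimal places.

pH = 9.58

After neutralization: n(B(OH)3) = 0.273 mol, n(B(OH)4-) = 0.637 mol.
pKa = −log(6.1 × 10^-10) = 9.215
Henderson–Hasselbalch with mole ratio 0.637/0.273: pH = 9.215 + (+0.368)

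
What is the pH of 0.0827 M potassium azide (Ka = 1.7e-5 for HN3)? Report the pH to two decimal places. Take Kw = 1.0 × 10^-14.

N3- is the conjugate base of the weak acid HN3.
Kb = Kw/Ka = 1.0×10^-14 / 1.7 × 10^-5 = 5.88 × 10^-10
Let x = [OH-] at equilibrium. Kb = x²/(0.0827 − x).
Neglecting x in the denominator: x = √(5.88 × 10^-10 × 0.0827) = 6.97 × 10^-6 M
(x/C₀ = 0.0084% < 5%, so the approximation holds.)
pOH = 5.16, so pH = 14.00 − pOH = 8.84

pH = 8.84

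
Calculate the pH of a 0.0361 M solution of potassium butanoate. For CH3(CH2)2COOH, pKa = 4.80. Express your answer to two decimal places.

CH3(CH2)2COO- is the conjugate base of the weak acid CH3(CH2)2COOH.
Ka = 10^(−4.80) = 1.58 × 10^-5
Kb = Kw/Ka = 1.0×10^-14 / 1.58 × 10^-5 = 6.33 × 10^-10
From the ICE table, Kb = x²/(0.0361 − x) = 6.33 × 10^-10.
Neglecting x in the denominator: x = √(6.33 × 10^-10 × 0.0361) = 4.78 × 10^-6 M
Check: 0.013% ionized — well under 5%, approximation valid.
pOH = −log(4.78 × 10^-6) = 5.32; pH = 14.00 − 5.32 = 8.68

pH = 8.68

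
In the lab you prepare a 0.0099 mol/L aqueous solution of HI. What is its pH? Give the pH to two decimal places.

HI is a strong acid and dissociates completely, so [H+] = 0.0099 M.
pH = -log(0.0099) = 2.00

pH = 2.00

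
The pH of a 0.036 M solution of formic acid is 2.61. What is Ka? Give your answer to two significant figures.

[H+] = 10^(-2.61) = 2.45 × 10^-3 M
At equilibrium [HA] = 0.036 − 2.45 × 10^-3 = 3.35 × 10^-2 M
Ka = [H+][A-]/[HA] = (2.45 × 10^-3)² / 3.35 × 10^-2 = 1.8 × 10^-4

Ka = 1.8 × 10^-4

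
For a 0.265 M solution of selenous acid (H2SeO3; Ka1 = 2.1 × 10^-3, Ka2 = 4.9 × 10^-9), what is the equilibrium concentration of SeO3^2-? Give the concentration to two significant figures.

First ionization gives [H+] ≈ [HSeO3-] = 2.26 × 10^-2 M.
Second step: Ka2 = [H+][SeO3^2-]/[HSeO3-] ≈ [SeO3^2-] (since [H+] ≈ [HSeO3-]).
So [SeO3^2-] ≈ Ka2.

4.9 × 10^-9 M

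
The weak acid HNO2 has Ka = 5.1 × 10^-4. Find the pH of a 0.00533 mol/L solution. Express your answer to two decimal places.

pH = 2.85

HNO2 ⇌ NO2- + H+
Ka = x²/(0.00533 − x) = 5.1 × 10^-4
x is not negligible relative to C₀; solve x² + 0.00051·x − 2.72e-06 = 0.
x = (−Ka + √(Ka² + 4·Ka·C₀))/2 = 1.41 × 10^-3 M
pH = −log[H+] = −log(1.41 × 10^-3) = 2.85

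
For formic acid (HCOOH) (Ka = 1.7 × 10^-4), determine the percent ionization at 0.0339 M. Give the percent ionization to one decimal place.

HCOOH ⇌ HCOO- + H+; let x = [H+] at equilibrium.
Solve x² + 0.00017x − 5.76e-06 = 0 → x = 2.32 × 10^-3 M
Fraction ionized = 2.32 × 10^-3 / 0.0339 = 0.0684 → 6.8%

6.8%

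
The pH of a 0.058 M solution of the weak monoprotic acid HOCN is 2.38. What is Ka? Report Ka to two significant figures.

[H+] = 10^(-2.38) = 4.17 × 10^-3 M
At equilibrium [HA] = 0.058 − 4.17 × 10^-3 = 5.38 × 10^-2 M
Ka = [H+][A-]/[HA] = (4.17 × 10^-3)² / 5.38 × 10^-2 = 3.2 × 10^-4

Ka = 3.2 × 10^-4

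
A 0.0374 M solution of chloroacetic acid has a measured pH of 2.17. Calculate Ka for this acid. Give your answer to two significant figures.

Ka = 1.5 × 10^-3

[H+] = 10^(-2.17) = 6.76 × 10^-3 M
At equilibrium [HA] = 0.0374 − 6.76 × 10^-3 = 3.06 × 10^-2 M
Ka = [H+][A-]/[HA] = (6.76 × 10^-3)² / 3.06 × 10^-2 = 1.5 × 10^-3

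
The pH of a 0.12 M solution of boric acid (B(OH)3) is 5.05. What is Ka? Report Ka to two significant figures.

[H+] = 10^(-5.05) = 8.91 × 10^-6 M
At equilibrium [HA] = 0.12 − 8.91 × 10^-6 = 1.20 × 10^-1 M
Ka = [H+][A-]/[HA] = (8.91 × 10^-6)² / 1.20 × 10^-1 = 6.6 × 10^-10

Ka = 6.6 × 10^-10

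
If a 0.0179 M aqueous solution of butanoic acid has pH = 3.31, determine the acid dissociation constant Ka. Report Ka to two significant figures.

Ka = 1.4 × 10^-5

[H+] = 10^(-3.31) = 4.90 × 10^-4 M
At equilibrium [HA] = 0.0179 − 4.90 × 10^-4 = 1.74 × 10^-2 M
Ka = [H+][A-]/[HA] = (4.90 × 10^-4)² / 1.74 × 10^-2 = 1.4 × 10^-5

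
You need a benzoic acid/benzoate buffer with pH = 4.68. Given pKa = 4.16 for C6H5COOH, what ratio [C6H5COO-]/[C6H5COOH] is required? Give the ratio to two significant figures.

pH = pKa + log(r) ⇒ log(r) = 4.68 − 4.16 = +0.52
r = [C6H5COO-]/[C6H5COOH] = 10^(+0.52) = 3.31

ratio = 3.3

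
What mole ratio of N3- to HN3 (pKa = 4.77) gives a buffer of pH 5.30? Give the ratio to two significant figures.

ratio = 3.4

pH = pKa + log(r) ⇒ log(r) = 5.30 − 4.77 = +0.53
r = [N3-]/[HN3] = 10^(+0.53) = 3.39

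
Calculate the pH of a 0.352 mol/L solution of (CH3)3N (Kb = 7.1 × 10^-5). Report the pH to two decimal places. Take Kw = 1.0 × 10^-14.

(CH3)3N + H2O ⇌ (CH3)3NH+ + OH-
From the ICE table, Kb = x²/(0.352 − x) = 7.1 × 10^-5.
Assume x ≪ 0.352: x ≈ √(7.1 × 10^-5 × 0.352) = 5.00 × 10^-3 M
Check: 1.4% ionized — well under 5%, approximation valid.
pOH = −log(5.00 × 10^-3) = 2.30; pH = 14.00 − 2.30 = 11.70

pH = 11.70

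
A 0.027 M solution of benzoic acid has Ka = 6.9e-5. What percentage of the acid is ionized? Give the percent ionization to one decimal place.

4.9%

C6H5COOH ⇌ C6H5COO- + H+; let x = [H+] at equilibrium.
Ka = x²/(C₀ − x); solving the quadratic gives x = 1.33 × 10^-3 M.
% ionization = x/C₀ × 100% = 1.33 × 10^-3/0.027 × 100% = 4.9%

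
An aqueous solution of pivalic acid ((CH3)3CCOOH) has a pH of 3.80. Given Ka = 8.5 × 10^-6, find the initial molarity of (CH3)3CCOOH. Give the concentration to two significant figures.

[H+] = 10^(-3.80) = 1.58 × 10^-4 M = x
Ka = x²/(C₀ − x) ⇒ C₀ = x + x²/Ka
C₀ = 1.58 × 10^-4 + (1.58 × 10^-4)²/(8.5 × 10^-6) = 3.09 × 10^-3 M

C₀ = 3.1 × 10^-3 M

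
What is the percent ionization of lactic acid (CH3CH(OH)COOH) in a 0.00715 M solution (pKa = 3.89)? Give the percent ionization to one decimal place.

12.6%

CH3CH(OH)COOH ⇌ CH3CH(OH)COO- + H+; let x = [H+] at equilibrium.
Ka = 10^(−3.89) = 1.29 × 10^-4
Solve x² + 0.000129x − 9.22e-07 = 0 → x = 8.98 × 10^-4 M
Fraction ionized = 8.98 × 10^-4 / 0.00715 = 0.1256 → 12.6%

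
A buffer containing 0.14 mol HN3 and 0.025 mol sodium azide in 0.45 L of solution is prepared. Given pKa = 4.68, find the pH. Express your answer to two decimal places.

pH = pKa + log([A⁻]/[HA]) = 4.68 + log(0.025/0.14)
pH = 4.68 + (-0.748) = 3.93

pH = 3.93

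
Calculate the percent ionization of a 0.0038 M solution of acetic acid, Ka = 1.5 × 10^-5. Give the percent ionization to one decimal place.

CH3COOH ⇌ CH3COO- + H+; let x = [H+] at equilibrium.
Solve x² + 1.5e-05x − 5.7e-08 = 0 → x = 2.31 × 10^-4 M
Fraction ionized = 2.31 × 10^-4 / 0.0038 = 0.0608 → 6.1%

6.1%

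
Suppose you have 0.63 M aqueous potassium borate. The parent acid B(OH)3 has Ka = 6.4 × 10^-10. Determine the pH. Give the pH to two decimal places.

pH = 11.50

B(OH)4- is the conjugate base of the weak acid B(OH)3.
Kb = Kw/Ka = 1.0×10^-14 / 6.4 × 10^-10 = 1.56 × 10^-5
From the ICE table, Kb = [OH-]²/(0.63 − [OH-]) = 1.56 × 10^-5.
Assume [OH-] ≪ 0.63: [OH-] ≈ √(1.56 × 10^-5 × 0.63) = 3.13 × 10^-3 M
pOH = 2.50, so pH = 14.00 − pOH = 11.50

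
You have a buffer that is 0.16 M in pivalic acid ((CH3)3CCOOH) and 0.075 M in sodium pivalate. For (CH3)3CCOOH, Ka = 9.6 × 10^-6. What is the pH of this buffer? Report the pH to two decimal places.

pKa = −log(9.6 × 10^-6) = 5.018
Henderson–Hasselbalch: pH = pKa + log([(CH3)3CCOO-]/[(CH3)3CCOOH]) = 5.018 + log(0.075/0.16)
pH = 5.018 + (-0.329) = 4.69

pH = 4.69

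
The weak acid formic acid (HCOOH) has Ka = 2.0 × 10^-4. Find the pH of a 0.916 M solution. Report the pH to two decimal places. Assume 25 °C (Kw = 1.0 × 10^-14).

pH = 1.87

HCOOH ⇌ HCOO- + H+
Ka = [H+]²/(0.916 − [H+]) = 2.0 × 10^-4
Since Ka ≪ C₀, [H+] ≈ √(Ka·C₀) = 1.35 × 10^-2 M.
([H+]/C₀ = 1.5% < 5%, so the approximation holds.)
pH = −log[H+] = −log(1.35 × 10^-2) = 1.87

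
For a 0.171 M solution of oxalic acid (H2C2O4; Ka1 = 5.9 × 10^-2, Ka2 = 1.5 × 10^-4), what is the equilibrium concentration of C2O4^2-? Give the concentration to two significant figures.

First ionization gives [H+] ≈ [HC2O4-] = 7.52 × 10^-2 M.
Second step: Ka2 = [H+][C2O4^2-]/[HC2O4-] ≈ [C2O4^2-] (since [H+] ≈ [HC2O4-]).
So [C2O4^2-] ≈ Ka2.

1.5 × 10^-4 M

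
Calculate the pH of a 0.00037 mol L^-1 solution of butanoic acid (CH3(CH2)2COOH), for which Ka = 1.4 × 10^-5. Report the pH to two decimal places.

pH = 4.19

CH3(CH2)2COOH ⇌ CH3(CH2)2COO- + H+
From the ICE table, Ka = [H+]²/(0.00037 − [H+]) = 1.4 × 10^-5.
[H+] is not negligible relative to C₀; solve [H+]² + 1.4e-05·[H+] − 5.18e-09 = 0.
[H+] = (−Ka + √(Ka² + 4·Ka·C₀))/2 = 6.53 × 10^-5 M
pH = −log[H+] = −log(6.53 × 10^-5) = 4.19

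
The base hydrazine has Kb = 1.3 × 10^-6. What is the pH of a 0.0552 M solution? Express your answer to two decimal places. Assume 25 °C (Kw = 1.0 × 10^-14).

pH = 10.43

N2H4 + H2O ⇌ N2H5+ + OH-
Let x = [OH-] at equilibrium. Kb = x²/(0.0552 − x).
Assume x ≪ 0.0552: x ≈ √(1.3 × 10^-6 × 0.0552) = 2.68 × 10^-4 M
pOH = 3.57, so pH = 14.00 − pOH = 10.43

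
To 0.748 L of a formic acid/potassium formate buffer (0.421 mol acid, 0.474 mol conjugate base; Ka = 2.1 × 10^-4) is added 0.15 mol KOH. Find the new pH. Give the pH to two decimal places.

OH- converts HCOOH to HCOO-: HCOOH → 0.271 mol, HCOO- → 0.624 mol.
pKa = −log(2.1 × 10^-4) = 3.678
pH = pKa + log([A⁻]/[HA]) = 3.678 + log(0.624/0.271) = 3.678 +0.362

pH = 4.04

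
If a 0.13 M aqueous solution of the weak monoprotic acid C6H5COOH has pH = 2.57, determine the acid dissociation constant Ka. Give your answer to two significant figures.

[H+] = 10^(-2.57) = 2.69 × 10^-3 M
At equilibrium [HA] = 0.13 − 2.69 × 10^-3 = 1.27 × 10^-1 M
Ka = [H+][A-]/[HA] = (2.69 × 10^-3)² / 1.27 × 10^-1 = 5.7 × 10^-5

Ka = 5.7 × 10^-5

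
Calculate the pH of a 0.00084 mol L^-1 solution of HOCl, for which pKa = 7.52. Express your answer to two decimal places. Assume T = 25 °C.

HOCl ⇌ OCl- + H+
Ka = 10^(−7.52) = 3.02 × 10^-8
From the ICE table, Ka = [H+]²/(0.00084 − [H+]) = 3.02 × 10^-8.
Neglecting [H+] in the denominator: [H+] = √(3.02 × 10^-8 × 0.00084) = 5.04 × 10^-6 M
Check: 0.6% ionized — well under 5%, approximation valid.
pH = −log[H+] = −log(5.04 × 10^-6) = 5.30

pH = 5.30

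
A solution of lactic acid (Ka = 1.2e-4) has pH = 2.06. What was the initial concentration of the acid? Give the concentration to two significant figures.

[H+] = 10^(-2.06) = 8.71 × 10^-3 M = x
Ka = x²/(C₀ − x) ⇒ C₀ = x + x²/Ka
C₀ = 8.71 × 10^-3 + (8.71 × 10^-3)²/(1.2 × 10^-4) = 6.41 × 10^-1 M

C₀ = 6.4 × 10^-1 M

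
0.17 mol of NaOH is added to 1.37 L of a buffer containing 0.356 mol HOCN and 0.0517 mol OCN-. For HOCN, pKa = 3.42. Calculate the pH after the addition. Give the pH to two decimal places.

pH = 3.50

After neutralization: n(HOCN) = 0.186 mol, n(OCN-) = 0.222 mol.
pH = pKa + log(n_OCN-/n_HOCN) = 3.42 + log(0.222/0.186) = 3.42 + (+0.077)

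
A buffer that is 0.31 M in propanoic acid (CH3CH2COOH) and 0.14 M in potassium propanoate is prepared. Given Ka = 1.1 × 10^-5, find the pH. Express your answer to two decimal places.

pH = 4.61

pKa = −log(1.1 × 10^-5) = 4.959
Henderson–Hasselbalch: pH = pKa + log([CH3CH2COO-]/[CH3CH2COOH]) = 4.959 + log(0.14/0.31)
pH = 4.959 + (-0.345) = 4.61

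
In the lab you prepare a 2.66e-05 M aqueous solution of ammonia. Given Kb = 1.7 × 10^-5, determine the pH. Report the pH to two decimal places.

pH = 9.16

NH3 + H2O ⇌ NH4+ + OH-
From the ICE table, Kb = x²/(2.66e-05 − x) = 1.7 × 10^-5.
The 5% rule fails; solving x² + Kb·x − Kb·C₀ = 0 exactly:
x = (−Kb + √(Kb² + 4·Kb·C₀))/2 = 1.44 × 10^-5 M
pOH = 4.84, so pH = 14.00 − pOH = 9.16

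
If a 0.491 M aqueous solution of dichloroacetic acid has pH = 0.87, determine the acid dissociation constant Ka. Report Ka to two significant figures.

[H+] = 10^(-0.87) = 1.35 × 10^-1 M
At equilibrium [HA] = 0.491 − 1.35 × 10^-1 = 3.56 × 10^-1 M
Ka = [H+][A-]/[HA] = (1.35 × 10^-1)² / 3.56 × 10^-1 = 5.1 × 10^-2

Ka = 5.1 × 10^-2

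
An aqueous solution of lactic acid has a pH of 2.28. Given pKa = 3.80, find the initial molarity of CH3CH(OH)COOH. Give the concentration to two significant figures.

[H+] = 10^(-2.28) = 5.25 × 10^-3 M = x
Ka = 10^(−3.80) = 1.58 × 10^-4
Ka = x²/(C₀ − x) ⇒ C₀ = x + x²/Ka
C₀ = 5.25 × 10^-3 + (5.25 × 10^-3)²/(1.58 × 10^-4) = 1.80 × 10^-1 M

C₀ = 1.8 × 10^-1 M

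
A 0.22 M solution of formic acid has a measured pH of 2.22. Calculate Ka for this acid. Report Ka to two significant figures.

Ka = 1.7 × 10^-4

[H+] = 10^(-2.22) = 6.03 × 10^-3 M
At equilibrium [HA] = 0.22 − 6.03 × 10^-3 = 2.14 × 10^-1 M
Ka = [H+][A-]/[HA] = (6.03 × 10^-3)² / 2.14 × 10^-1 = 1.7 × 10^-4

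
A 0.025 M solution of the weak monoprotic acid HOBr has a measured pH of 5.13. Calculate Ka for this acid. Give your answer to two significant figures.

Ka = 2.2 × 10^-9

[H+] = 10^(-5.13) = 7.41 × 10^-6 M
At equilibrium [HA] = 0.025 − 7.41 × 10^-6 = 2.50 × 10^-2 M
Ka = [H+][A-]/[HA] = (7.41 × 10^-6)² / 2.50 × 10^-2 = 2.2 × 10^-9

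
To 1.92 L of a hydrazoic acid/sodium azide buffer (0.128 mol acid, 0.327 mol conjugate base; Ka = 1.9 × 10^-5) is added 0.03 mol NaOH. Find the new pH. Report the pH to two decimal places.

pH = 5.28

After neutralization: n(HN3) = 0.098 mol, n(N3-) = 0.357 mol.
pKa = −log(1.9 × 10^-5) = 4.721
pH = pKa + log(n_N3-/n_HN3) = 4.721 + log(0.357/0.098) = 4.721 + (+0.561)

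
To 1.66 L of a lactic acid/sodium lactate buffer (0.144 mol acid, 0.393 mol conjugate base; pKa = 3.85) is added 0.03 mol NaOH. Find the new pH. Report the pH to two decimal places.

pH = 4.42

After neutralization: n(CH3CH(OH)COOH) = 0.114 mol, n(CH3CH(OH)COO-) = 0.423 mol.
Henderson–Hasselbalch with mole ratio 0.423/0.114: pH = 3.85 + (+0.569)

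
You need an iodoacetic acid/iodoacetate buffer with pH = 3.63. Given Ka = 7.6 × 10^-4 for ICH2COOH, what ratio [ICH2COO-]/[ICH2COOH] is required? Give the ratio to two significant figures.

ratio = 3.2

pKa = -log(7.6 × 10^-4) = 3.119
pH = pKa + log(r) ⇒ log(r) = 3.63 − 3.119 = +0.511
r = [ICH2COO-]/[ICH2COOH] = 10^(+0.511) = 3.24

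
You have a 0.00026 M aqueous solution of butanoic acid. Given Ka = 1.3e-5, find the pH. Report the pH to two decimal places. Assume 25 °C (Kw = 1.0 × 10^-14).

CH3(CH2)2COOH ⇌ CH3(CH2)2COO- + H+
From the ICE table, Ka = [H+]²/(0.00026 − [H+]) = 1.3 × 10^-5.
The 5% rule fails; solving [H+]² + Ka·[H+] − Ka·C₀ = 0 exactly:
[H+] = [−1.3e-05 + √(1.3e-05² + 1.35e-08)]/2 = 5.20 × 10^-5 M
pH = −log(5.20 × 10^-5) = 4.28

pH = 4.28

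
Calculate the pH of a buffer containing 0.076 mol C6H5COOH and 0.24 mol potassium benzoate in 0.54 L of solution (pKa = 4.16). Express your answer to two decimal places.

pH = 4.66

Using pH = pKa + log([base]/[acid]) with [base]/[acid] = 0.24/0.076:
pH = 4.16 + (+0.499) = 4.66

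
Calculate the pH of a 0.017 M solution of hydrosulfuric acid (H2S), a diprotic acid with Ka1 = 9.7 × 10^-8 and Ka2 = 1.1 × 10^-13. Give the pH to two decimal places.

pH = 4.39

Since Ka1 ≫ Ka2, the first ionization dominates [H+].
Ka1 = x²/(0.017 − x) = 9.7 × 10^-8
x ≈ √(9.7 × 10^-8 × 0.017) = 4.06 × 10^-5 M
pH = −log(4.06 × 10^-5) = 4.39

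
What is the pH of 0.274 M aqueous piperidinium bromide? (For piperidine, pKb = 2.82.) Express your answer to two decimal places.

pH = 5.87

C5H10NH2+ is the conjugate acid of the weak base C5H10NH.
Kb = 10^(−2.82) = 1.51 × 10^-3
Ka = Kw/Kb = 1.0×10^-14 / 1.51 × 10^-3 = 6.62 × 10^-12
Ka = [H+]²/(0.274 − [H+]) = 6.62 × 10^-12
Neglecting [H+] in the denominator: [H+] = √(6.62 × 10^-12 × 0.274) = 1.35 × 10^-6 M
([H+]/C₀ = 0.00049% < 5%, so the approximation holds.)
pH = −log[H+] = −log(1.35 × 10^-6) = 5.87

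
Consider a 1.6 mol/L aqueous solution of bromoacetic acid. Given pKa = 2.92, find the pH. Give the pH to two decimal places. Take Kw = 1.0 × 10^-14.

pH = 1.36

BrCH2COOH ⇌ BrCH2COO- + H+
Ka = 10^(−2.92) = 1.20 × 10^-3
From the ICE table, Ka = [H+]²/(1.6 − [H+]) = 1.20 × 10^-3.
Since Ka ≪ C₀, [H+] ≈ √(Ka·C₀) = 4.38 × 10^-2 M.
([H+]/C₀ = 2.7% < 5%, so the approximation holds.)
pH = −log(4.38 × 10^-2) = 1.36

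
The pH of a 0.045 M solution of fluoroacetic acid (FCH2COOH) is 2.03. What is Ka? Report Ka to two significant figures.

[H+] = 10^(-2.03) = 9.33 × 10^-3 M
At equilibrium [HA] = 0.045 − 9.33 × 10^-3 = 3.57 × 10^-2 M
Ka = [H+][A-]/[HA] = (9.33 × 10^-3)² / 3.57 × 10^-2 = 2.4 × 10^-3

Ka = 2.4 × 10^-3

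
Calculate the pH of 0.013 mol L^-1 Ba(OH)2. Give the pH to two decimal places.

pH = 12.41

Ba(OH)2 is a strong base (each formula unit releases 2 OH-); [OH-] = 0.026 M.
pOH = -log(0.026) = 1.59
pH = 14.00 - 1.59 = 12.41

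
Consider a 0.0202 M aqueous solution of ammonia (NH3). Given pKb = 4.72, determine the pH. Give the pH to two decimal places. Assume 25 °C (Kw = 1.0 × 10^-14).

pH = 10.79

NH3 + H2O ⇌ NH4+ + OH-
Kb = 10^(−4.72) = 1.91 × 10^-5
From the ICE table, Kb = [OH-]²/(0.0202 − [OH-]) = 1.91 × 10^-5.
Since Kb ≪ C₀, [OH-] ≈ √(Kb·C₀) = 6.21 × 10^-4 M.
pOH = 3.21, so pH = 14.00 − pOH = 10.79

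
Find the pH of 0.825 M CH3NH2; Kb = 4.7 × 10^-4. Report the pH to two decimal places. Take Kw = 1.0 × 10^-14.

pH = 12.29

CH3NH2 + H2O ⇌ CH3NH3+ + OH-
Kb = [OH-]²/(0.825 − [OH-]) = 4.7 × 10^-4
Since Kb ≪ C₀, [OH-] ≈ √(Kb·C₀) = 1.97 × 10^-2 M.
Check: 2.4% ionized — well under 5%, approximation valid.
pOH = −log(1.97 × 10^-2) = 1.71; pH = 14.00 − 1.71 = 12.29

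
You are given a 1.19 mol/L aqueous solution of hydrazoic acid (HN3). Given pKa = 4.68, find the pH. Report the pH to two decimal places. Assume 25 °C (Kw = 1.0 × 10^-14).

pH = 2.30

HN3 ⇌ N3- + H+
Ka = 10^(−4.68) = 2.09 × 10^-5
From the ICE table, Ka = [H+]²/(1.19 − [H+]) = 2.09 × 10^-5.
Since Ka ≪ C₀, [H+] ≈ √(Ka·C₀) = 4.99 × 10^-3 M.
pH = −log[H+] = −log(4.99 × 10^-3) = 2.30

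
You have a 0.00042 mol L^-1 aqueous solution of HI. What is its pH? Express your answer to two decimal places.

HI is a strong acid and dissociates completely, so [H+] = 0.00042 M.
pH = -log(0.00042) = 3.38

pH = 3.38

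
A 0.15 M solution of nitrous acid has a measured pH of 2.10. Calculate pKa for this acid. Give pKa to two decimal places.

pKa = 3.35

[H+] = 10^(-2.10) = 7.94 × 10^-3 M
At equilibrium [HA] = 0.15 − 7.94 × 10^-3 = 1.42 × 10^-1 M
Ka = [H+][A-]/[HA] = (7.94 × 10^-3)² / 1.42 × 10^-1 = 4.44 × 10^-4
pKa = -log(4.44 × 10^-4) = 3.35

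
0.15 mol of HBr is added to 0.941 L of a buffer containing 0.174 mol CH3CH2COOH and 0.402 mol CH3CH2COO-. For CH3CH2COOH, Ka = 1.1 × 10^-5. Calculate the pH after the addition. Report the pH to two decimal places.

After neutralization: n(CH3CH2COOH) = 0.324 mol, n(CH3CH2COO-) = 0.252 mol.
pKa = −log(1.1 × 10^-5) = 4.959
pH = pKa + log([A⁻]/[HA]) = 4.959 + log(0.252/0.324) = 4.959 -0.109

pH = 4.85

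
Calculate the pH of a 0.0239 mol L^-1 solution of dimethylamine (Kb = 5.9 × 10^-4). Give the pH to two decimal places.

pH = 11.54

(CH3)2NH + H2O ⇌ (CH3)2NH2+ + OH-
Kb = x²/(0.0239 − x) = 5.9 × 10^-4
x is not negligible relative to C₀; solve x² + 0.00059·x − 1.41e-05 = 0.
x = (−Kb + √(Kb² + 4·Kb·C₀))/2 = 3.47 × 10^-3 M
pOH = −log(3.47 × 10^-3) = 2.46; pH = 14.00 − 2.46 = 11.54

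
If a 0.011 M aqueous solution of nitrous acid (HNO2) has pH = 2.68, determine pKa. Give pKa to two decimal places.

[H+] = 10^(-2.68) = 2.09 × 10^-3 M
At equilibrium [HA] = 0.011 − 2.09 × 10^-3 = 8.91 × 10^-3 M
Ka = [H+][A-]/[HA] = (2.09 × 10^-3)² / 8.91 × 10^-3 = 4.90 × 10^-4
pKa = -log(4.90 × 10^-4) = 3.31

pKa = 3.31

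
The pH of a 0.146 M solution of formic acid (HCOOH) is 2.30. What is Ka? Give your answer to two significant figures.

Ka = 1.8 × 10^-4

[H+] = 10^(-2.30) = 5.01 × 10^-3 M
At equilibrium [HA] = 0.146 − 5.01 × 10^-3 = 1.41 × 10^-1 M
Ka = [H+][A-]/[HA] = (5.01 × 10^-3)² / 1.41 × 10^-1 = 1.8 × 10^-4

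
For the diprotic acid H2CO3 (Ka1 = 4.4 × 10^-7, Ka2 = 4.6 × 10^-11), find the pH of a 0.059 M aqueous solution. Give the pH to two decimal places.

pH = 3.79

Since Ka1 ≫ Ka2, the first ionization dominates [H+].
Ka1 = x²/(0.059 − x) = 4.4 × 10^-7
x ≈ √(4.4 × 10^-7 × 0.059) = 1.61 × 10^-4 M
pH = −log(1.61 × 10^-4) = 3.79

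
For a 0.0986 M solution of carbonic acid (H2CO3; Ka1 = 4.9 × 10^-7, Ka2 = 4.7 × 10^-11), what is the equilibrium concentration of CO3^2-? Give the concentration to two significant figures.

First ionization gives [H+] ≈ [HCO3-] = 2.20 × 10^-4 M.
Second step: Ka2 = [H+][CO3^2-]/[HCO3-] ≈ [CO3^2-] (since [H+] ≈ [HCO3-]).
So [CO3^2-] ≈ Ka2.

4.7 × 10^-11 M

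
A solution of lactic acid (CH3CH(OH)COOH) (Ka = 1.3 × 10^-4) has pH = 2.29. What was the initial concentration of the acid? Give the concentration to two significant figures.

C₀ = 2.1 × 10^-1 M

[H+] = 10^(-2.29) = 5.13 × 10^-3 M = x
Ka = x²/(C₀ − x) ⇒ C₀ = x + x²/Ka
C₀ = 5.13 × 10^-3 + (5.13 × 10^-3)²/(1.3 × 10^-4) = 2.08 × 10^-1 M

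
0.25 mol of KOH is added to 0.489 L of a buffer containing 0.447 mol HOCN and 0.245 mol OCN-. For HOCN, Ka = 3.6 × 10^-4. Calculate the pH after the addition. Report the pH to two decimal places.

After neutralization: n(HOCN) = 0.197 mol, n(OCN-) = 0.495 mol.
pKa = −log(3.6 × 10^-4) = 3.444
pH = pKa + log(n_OCN-/n_HOCN) = 3.444 + log(0.495/0.197) = 3.444 + (+0.400)

pH = 3.84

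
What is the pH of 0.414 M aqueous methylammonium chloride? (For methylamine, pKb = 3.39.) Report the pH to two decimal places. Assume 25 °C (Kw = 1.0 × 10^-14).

pH = 5.50

CH3NH3+ is the conjugate acid of the weak base CH3NH2.
Kb = 10^(−3.39) = 4.07 × 10^-4
Ka = Kw/Kb = 1.0×10^-14 / 4.07 × 10^-4 = 2.46 × 10^-11
Let x = [H+] at equilibrium. Ka = x²/(0.414 − x).
Assume x ≪ 0.414: x ≈ √(2.46 × 10^-11 × 0.414) = 3.19 × 10^-6 M
pH = −log[H+] = −log(3.19 × 10^-6) = 5.50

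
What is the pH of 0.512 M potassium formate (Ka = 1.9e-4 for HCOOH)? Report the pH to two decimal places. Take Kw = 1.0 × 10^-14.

HCOO- is the conjugate base of the weak acid HCOOH.
Kb = Kw/Ka = 1.0×10^-14 / 1.9 × 10^-4 = 5.26 × 10^-11
Kb = [OH-]²/(0.512 − [OH-]) = 5.26 × 10^-11
Neglecting [OH-] in the denominator: [OH-] = √(5.26 × 10^-11 × 0.512) = 5.19 × 10^-6 M
pOH = −log(5.19 × 10^-6) = 5.28; pH = 14.00 − 5.28 = 8.72

pH = 8.72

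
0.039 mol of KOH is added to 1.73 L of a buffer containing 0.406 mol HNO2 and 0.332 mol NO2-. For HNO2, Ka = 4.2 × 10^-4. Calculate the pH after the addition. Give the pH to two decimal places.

OH- converts HNO2 to NO2-: HNO2 → 0.367 mol, NO2- → 0.371 mol.
pKa = −log(4.2 × 10^-4) = 3.377
Henderson–Hasselbalch with mole ratio 0.371/0.367: pH = 3.377 + (+0.005)

pH = 3.38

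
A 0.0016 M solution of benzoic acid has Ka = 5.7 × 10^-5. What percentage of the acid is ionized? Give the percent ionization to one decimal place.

C6H5COOH ⇌ C6H5COO- + H+; let x = [H+] at equilibrium.
Solve x² + 5.7e-05x − 9.12e-08 = 0 → x = 2.75 × 10^-4 M
% ionization = x/C₀ × 100% = 2.75 × 10^-4/0.0016 × 100% = 17.2%

17.2%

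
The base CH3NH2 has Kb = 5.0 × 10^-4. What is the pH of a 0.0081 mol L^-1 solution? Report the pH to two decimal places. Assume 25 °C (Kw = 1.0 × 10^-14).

CH3NH2 + H2O ⇌ CH3NH3+ + OH-
From the ICE table, Kb = x²/(0.0081 − x) = 5.0 × 10^-4.
Here C₀/Kb ≈ 16.2, so the small-x approximation fails. Use the quadratic:
x = [−0.0005 + √(0.0005² + 1.62e-05)]/2 = 1.78 × 10^-3 M
pOH = 2.75, so pH = 14.00 − pOH = 11.25

pH = 11.25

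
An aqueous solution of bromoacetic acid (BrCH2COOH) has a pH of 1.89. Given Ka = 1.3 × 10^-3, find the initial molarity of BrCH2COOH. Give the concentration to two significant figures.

[H+] = 10^(-1.89) = 1.29 × 10^-2 M = x
Ka = x²/(C₀ − x) ⇒ C₀ = x + x²/Ka
C₀ = 1.29 × 10^-2 + (1.29 × 10^-2)²/(1.3 × 10^-3) = 1.41 × 10^-1 M

C₀ = 1.4 × 10^-1 M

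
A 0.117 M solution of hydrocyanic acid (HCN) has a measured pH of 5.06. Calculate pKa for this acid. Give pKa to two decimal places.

pKa = 9.19

[H+] = 10^(-5.06) = 8.71 × 10^-6 M
At equilibrium [HA] = 0.117 − 8.71 × 10^-6 = 1.17 × 10^-1 M
Ka = [H+][A-]/[HA] = (8.71 × 10^-6)² / 1.17 × 10^-1 = 6.48 × 10^-10
pKa = -log(6.48 × 10^-10) = 9.19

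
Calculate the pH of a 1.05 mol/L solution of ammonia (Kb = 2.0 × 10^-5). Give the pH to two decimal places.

pH = 11.66

NH3 + H2O ⇌ NH4+ + OH-
Kb = [OH-]²/(1.05 − [OH-]) = 2.0 × 10^-5
Neglecting [OH-] in the denominator: [OH-] = √(2.0 × 10^-5 × 1.05) = 4.58 × 10^-3 M
Check: 0.44% ionized — well under 5%, approximation valid.
pOH = −log(4.58 × 10^-3) = 2.34; pH = 14.00 − 2.34 = 11.66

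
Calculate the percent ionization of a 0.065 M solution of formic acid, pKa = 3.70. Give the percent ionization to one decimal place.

5.4%

HCOOH ⇌ HCOO- + H+; let x = [H+] at equilibrium.
Ka = 10^(−3.70) = 2.00 × 10^-4
Solve x² + 0.0002x − 1.3e-05 = 0 → x = 3.51 × 10^-3 M
% ionization = x/C₀ × 100% = 3.51 × 10^-3/0.065 × 100% = 5.4%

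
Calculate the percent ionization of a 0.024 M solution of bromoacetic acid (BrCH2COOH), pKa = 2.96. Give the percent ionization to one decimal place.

BrCH2COOH ⇌ BrCH2COO- + H+; let x = [H+] at equilibrium.
Ka = 10^(−2.96) = 1.10 × 10^-3
Solve x² + 0.0011x − 2.64e-05 = 0 → x = 4.62 × 10^-3 M
% ionization = x/C₀ × 100% = 4.62 × 10^-3/0.024 × 100% = 19.2%

19.2%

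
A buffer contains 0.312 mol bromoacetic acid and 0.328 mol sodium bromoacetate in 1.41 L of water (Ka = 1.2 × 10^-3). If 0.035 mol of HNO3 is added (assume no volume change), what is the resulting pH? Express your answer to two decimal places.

Added H+ converts BrCH2COO- to BrCH2COOH: BrCH2COOH → 0.347 mol, BrCH2COO- → 0.293 mol.
pKa = −log(1.2 × 10^-3) = 2.921
pH = pKa + log([A⁻]/[HA]) = 2.921 + log(0.293/0.347) = 2.921 -0.073

pH = 2.85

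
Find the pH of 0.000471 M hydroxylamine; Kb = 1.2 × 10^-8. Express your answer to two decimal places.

pH = 8.38

NH2OH + H2O ⇌ NH3OH+ + OH-
From the ICE table, Kb = [OH-]²/(0.000471 − [OH-]) = 1.2 × 10^-8.
Neglecting [OH-] in the denominator: [OH-] = √(1.2 × 10^-8 × 0.000471) = 2.38 × 10^-6 M
pOH = 5.62, so pH = 14.00 − pOH = 8.38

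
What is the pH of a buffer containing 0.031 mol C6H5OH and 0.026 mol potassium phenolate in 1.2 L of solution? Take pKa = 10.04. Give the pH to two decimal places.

pH = pKa + log([A⁻]/[HA]) = 10.04 + log(0.026/0.031)
pH = 10.04 + (-0.076) = 9.96

pH = 9.96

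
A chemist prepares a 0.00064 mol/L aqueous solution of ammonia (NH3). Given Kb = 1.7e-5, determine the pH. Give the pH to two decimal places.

NH3 + H2O ⇌ NH4+ + OH-
From the ICE table, Kb = x²/(0.00064 − x) = 1.7 × 10^-5.
Here C₀/Kb ≈ 37.6, so the small-x approximation fails. Use the quadratic:
x = [−1.7e-05 + √(1.7e-05² + 4.35e-08)]/2 = 9.62 × 10^-5 M
pOH = −log(9.62 × 10^-5) = 4.02; pH = 14.00 − 4.02 = 9.98

pH = 9.98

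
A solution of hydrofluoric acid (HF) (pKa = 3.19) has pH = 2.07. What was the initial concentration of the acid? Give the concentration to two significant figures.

C₀ = 1.2 × 10^-1 M

[H+] = 10^(-2.07) = 8.51 × 10^-3 M = x
Ka = 10^(−3.19) = 6.46 × 10^-4
Ka = x²/(C₀ − x) ⇒ C₀ = x + x²/Ka
C₀ = 8.51 × 10^-3 + (8.51 × 10^-3)²/(6.46 × 10^-4) = 1.21 × 10^-1 M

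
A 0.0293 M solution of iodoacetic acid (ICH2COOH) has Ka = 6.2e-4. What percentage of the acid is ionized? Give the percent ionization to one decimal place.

13.5%

ICH2COOH ⇌ ICH2COO- + H+; let x = [H+] at equilibrium.
Solve x² + 0.00062x − 1.82e-05 = 0 → x = 3.96 × 10^-3 M
Fraction ionized = 3.96 × 10^-3 / 0.0293 = 0.1352 → 13.5%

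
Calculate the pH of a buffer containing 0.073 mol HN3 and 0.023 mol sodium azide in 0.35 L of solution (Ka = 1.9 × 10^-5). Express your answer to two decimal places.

pH = 4.22

pKa = −log(1.9 × 10^-5) = 4.721
Using pH = pKa + log([base]/[acid]) with [base]/[acid] = 0.023/0.073:
pH = 4.721 + (-0.502) = 4.22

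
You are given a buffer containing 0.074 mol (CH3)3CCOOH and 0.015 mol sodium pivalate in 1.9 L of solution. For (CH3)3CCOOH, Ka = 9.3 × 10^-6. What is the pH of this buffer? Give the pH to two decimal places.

pKa = −log(9.3 × 10^-6) = 5.032
pH = pKa + log([A⁻]/[HA]) = 5.032 + log(0.015/0.074)
pH = 5.032 + (-0.693) = 4.34

pH = 4.34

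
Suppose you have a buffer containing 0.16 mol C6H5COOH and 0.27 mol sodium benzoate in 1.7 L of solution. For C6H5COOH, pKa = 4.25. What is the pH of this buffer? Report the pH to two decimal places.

pH = 4.48

Using pH = pKa + log([base]/[acid]) with [base]/[acid] = 0.27/0.16:
pH = 4.25 + (+0.227) = 4.48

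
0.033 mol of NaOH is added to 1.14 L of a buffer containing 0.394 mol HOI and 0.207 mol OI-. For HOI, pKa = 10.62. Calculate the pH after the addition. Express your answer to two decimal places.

pH = 10.44

OH- converts HOI to OI-: HOI → 0.361 mol, OI- → 0.24 mol.
Henderson–Hasselbalch with mole ratio 0.24/0.361: pH = 10.62 + (-0.177)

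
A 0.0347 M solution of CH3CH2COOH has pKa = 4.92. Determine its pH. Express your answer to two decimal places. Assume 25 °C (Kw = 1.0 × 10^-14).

pH = 3.19

CH3CH2COOH ⇌ CH3CH2COO- + H+
Ka = 10^(−4.92) = 1.20 × 10^-5
Ka = [H+]²/(0.0347 − [H+]) = 1.20 × 10^-5
Neglecting [H+] in the denominator: [H+] = √(1.20 × 10^-5 × 0.0347) = 6.45 × 10^-4 M
pH = −log(6.45 × 10^-4) = 3.19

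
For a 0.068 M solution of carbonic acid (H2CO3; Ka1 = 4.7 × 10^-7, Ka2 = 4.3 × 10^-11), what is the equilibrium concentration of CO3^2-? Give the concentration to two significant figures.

4.3 × 10^-11 M

First ionization gives [H+] ≈ [HCO3-] = 1.79 × 10^-4 M.
Second step: Ka2 = [H+][CO3^2-]/[HCO3-] ≈ [CO3^2-] (since [H+] ≈ [HCO3-]).
So [CO3^2-] ≈ Ka2.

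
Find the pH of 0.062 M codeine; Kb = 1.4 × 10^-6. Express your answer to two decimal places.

C18H21NO3 + H2O ⇌ C18H22NO3+ + OH-
Kb = [OH-]²/(0.062 − [OH-]) = 1.4 × 10^-6
Neglecting [OH-] in the denominator: [OH-] = √(1.4 × 10^-6 × 0.062) = 2.95 × 10^-4 M
Check: 0.48% ionized — well under 5%, approximation valid.
pOH = 3.53, so pH = 14.00 − pOH = 10.47

pH = 10.47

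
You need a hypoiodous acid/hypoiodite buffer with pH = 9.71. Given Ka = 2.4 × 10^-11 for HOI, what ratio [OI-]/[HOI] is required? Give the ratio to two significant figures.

ratio = 0.12

pKa = -log(2.4 × 10^-11) = 10.620
pH = pKa + log(r) ⇒ log(r) = 9.71 − 10.620 = -0.910
r = [OI-]/[HOI] = 10^(-0.910) = 0.123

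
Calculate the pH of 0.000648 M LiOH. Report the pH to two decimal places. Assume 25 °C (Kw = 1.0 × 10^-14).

LiOH is a strong base; [OH-] = 0.000648 M.
pOH = -log(0.000648) = 3.19
pH = 14.00 - 3.19 = 10.81

pH = 10.81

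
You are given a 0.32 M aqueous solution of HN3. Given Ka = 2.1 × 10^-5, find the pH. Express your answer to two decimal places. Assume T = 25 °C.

pH = 2.59

HN3 ⇌ N3- + H+
Let x = [H+] at equilibrium. Ka = x²/(0.32 − x).
Since Ka ≪ C₀, x ≈ √(Ka·C₀) = 2.59 × 10^-3 M.
pH = −log[H+] = −log(2.59 × 10^-3) = 2.59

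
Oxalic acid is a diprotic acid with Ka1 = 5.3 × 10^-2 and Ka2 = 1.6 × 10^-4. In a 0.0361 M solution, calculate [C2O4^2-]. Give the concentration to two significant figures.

1.6 × 10^-4 M

First ionization gives [H+] ≈ [HC2O4-] = 2.46 × 10^-2 M.
Second step: Ka2 = [H+][C2O4^2-]/[HC2O4-] ≈ [C2O4^2-] (since [H+] ≈ [HC2O4-]).
So [C2O4^2-] ≈ Ka2.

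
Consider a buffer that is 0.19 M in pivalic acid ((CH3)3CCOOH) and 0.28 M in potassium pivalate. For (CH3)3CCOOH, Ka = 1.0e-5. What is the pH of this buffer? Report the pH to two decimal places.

pH = 5.17

pKa = −log(1.0 × 10^-5) = 5.000
pH = pKa + log([A⁻]/[HA]) = 5.000 + log(0.28/0.19)
pH = 5.000 + (+0.168) = 5.17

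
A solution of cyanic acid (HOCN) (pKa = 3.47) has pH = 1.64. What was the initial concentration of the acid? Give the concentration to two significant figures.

C₀ = 1.6 M

[H+] = 10^(-1.64) = 2.29 × 10^-2 M = x
Ka = 10^(−3.47) = 3.39 × 10^-4
Ka = x²/(C₀ − x) ⇒ C₀ = x + x²/Ka
C₀ = 2.29 × 10^-2 + (2.29 × 10^-2)²/(3.39 × 10^-4) = 1.57 M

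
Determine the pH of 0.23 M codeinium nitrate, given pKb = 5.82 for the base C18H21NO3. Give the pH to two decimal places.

C18H22NO3+ is the conjugate acid of the weak base C18H21NO3.
Kb = 10^(−5.82) = 1.51 × 10^-6
Ka = Kw/Kb = 1.0×10^-14 / 1.51 × 10^-6 = 6.62 × 10^-9
Let x = [H+] at equilibrium. Ka = x²/(0.23 − x).
Since Ka ≪ C₀, x ≈ √(Ka·C₀) = 3.90 × 10^-5 M.
(x/C₀ = 0.017% < 5%, so the approximation holds.)
pH = −log[H+] = −log(3.90 × 10^-5) = 4.41

pH = 4.41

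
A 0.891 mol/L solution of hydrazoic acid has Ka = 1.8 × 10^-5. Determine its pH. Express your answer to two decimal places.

HN3 ⇌ N3- + H+
Ka = x²/(0.891 − x) = 1.8 × 10^-5
Neglecting x in the denominator: x = √(1.8 × 10^-5 × 0.891) = 4.00 × 10^-3 M
pH = −log[H+] = −log(4.00 × 10^-3) = 2.40

pH = 2.40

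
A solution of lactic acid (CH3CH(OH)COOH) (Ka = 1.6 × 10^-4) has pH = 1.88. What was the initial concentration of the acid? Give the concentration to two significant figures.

[H+] = 10^(-1.88) = 1.32 × 10^-2 M = x
Ka = x²/(C₀ − x) ⇒ C₀ = x + x²/Ka
C₀ = 1.32 × 10^-2 + (1.32 × 10^-2)²/(1.6 × 10^-4) = 1.10 M

C₀ = 1.1 M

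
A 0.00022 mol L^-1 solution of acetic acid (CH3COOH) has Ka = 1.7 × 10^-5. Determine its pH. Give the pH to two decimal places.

CH3COOH ⇌ CH3COO- + H+
Ka = [H+]²/(0.00022 − [H+]) = 1.7 × 10^-5
[H+] is not negligible relative to C₀; solve [H+]² + 1.7e-05·[H+] − 3.74e-09 = 0.
[H+] = [−1.7e-05 + √(1.7e-05² + 1.5e-08)]/2 = 5.32 × 10^-5 M
pH = −log(5.32 × 10^-5) = 4.27

pH = 4.27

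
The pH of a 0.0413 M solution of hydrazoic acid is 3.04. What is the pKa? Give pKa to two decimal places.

[H+] = 10^(-3.04) = 9.12 × 10^-4 M
At equilibrium [HA] = 0.0413 − 9.12 × 10^-4 = 4.04 × 10^-2 M
Ka = [H+][A-]/[HA] = (9.12 × 10^-4)² / 4.04 × 10^-2 = 2.06 × 10^-5
pKa = -log(2.06 × 10^-5) = 4.69

pKa = 4.69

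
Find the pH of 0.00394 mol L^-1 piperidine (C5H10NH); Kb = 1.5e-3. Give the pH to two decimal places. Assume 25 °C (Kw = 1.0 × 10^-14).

pH = 11.25

C5H10NH + H2O ⇌ C5H10NH2+ + OH-
From the ICE table, Kb = [OH-]²/(0.00394 − [OH-]) = 1.5 × 10^-3.
The 5% rule fails; solving [OH-]² + Kb·[OH-] − Kb·C₀ = 0 exactly:
[OH-] = (−Kb + √(Kb² + 4·Kb·C₀))/2 = 1.79 × 10^-3 M
pOH = 2.75, so pH = 14.00 − pOH = 11.25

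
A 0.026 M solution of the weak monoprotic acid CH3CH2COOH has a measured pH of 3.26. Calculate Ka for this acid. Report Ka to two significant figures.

[H+] = 10^(-3.26) = 5.50 × 10^-4 M
At equilibrium [HA] = 0.026 − 5.50 × 10^-4 = 2.55 × 10^-2 M
Ka = [H+][A-]/[HA] = (5.50 × 10^-4)² / 2.55 × 10^-2 = 1.2 × 10^-5

Ka = 1.2 × 10^-5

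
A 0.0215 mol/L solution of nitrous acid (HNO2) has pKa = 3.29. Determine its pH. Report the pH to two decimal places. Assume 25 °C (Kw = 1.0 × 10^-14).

HNO2 ⇌ NO2- + H+
Ka = 10^(−3.29) = 5.13 × 10^-4
From the ICE table, Ka = x²/(0.0215 − x) = 5.13 × 10^-4.
x is not negligible relative to C₀; solve x² + 0.000513·x − 1.1e-05 = 0.
x = [−0.000513 + √(0.000513² + 4.41e-05)]/2 = 3.07 × 10^-3 M
pH = −log[H+] = −log(3.07 × 10^-3) = 2.51

pH = 2.51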